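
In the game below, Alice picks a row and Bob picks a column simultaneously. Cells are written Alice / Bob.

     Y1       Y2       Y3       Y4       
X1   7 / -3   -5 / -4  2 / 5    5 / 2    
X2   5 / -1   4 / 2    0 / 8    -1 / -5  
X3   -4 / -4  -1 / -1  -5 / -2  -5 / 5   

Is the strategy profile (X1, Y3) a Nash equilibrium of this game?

Yes

Holding Bob at Y3: Alice gets 2 from X1, versus 0 from X2, -5 from X3. No profitable deviation for Alice.
Holding Alice at X1: Bob gets 5 from Y3, versus -3 from Y1, -4 from Y2, 2 from Y4. No profitable deviation for Bob either.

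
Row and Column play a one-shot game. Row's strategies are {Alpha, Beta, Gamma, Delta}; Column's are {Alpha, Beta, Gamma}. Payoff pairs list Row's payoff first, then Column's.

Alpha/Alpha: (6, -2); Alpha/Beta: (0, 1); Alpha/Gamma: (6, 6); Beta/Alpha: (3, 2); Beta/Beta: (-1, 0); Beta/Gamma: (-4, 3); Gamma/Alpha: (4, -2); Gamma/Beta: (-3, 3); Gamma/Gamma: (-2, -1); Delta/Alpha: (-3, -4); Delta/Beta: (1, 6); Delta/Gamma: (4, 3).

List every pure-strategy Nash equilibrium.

Check mutual best responses: a cell is a NE iff neither player can gain by unilaterally deviating.
Row's best responses — vs Alpha: Alpha (payoff 6); vs Beta: Delta (payoff 1); vs Gamma: Alpha (payoff 6).
Column's best responses — vs Alpha: Gamma (payoff 6); vs Beta: Gamma (payoff 3); vs Gamma: Beta (payoff 3); vs Delta: Beta (payoff 6).
Mutual best responses occur at (Alpha, Gamma) and (Delta, Beta); at each, neither player gains by switching.

(Alpha, Gamma) and (Delta, Beta)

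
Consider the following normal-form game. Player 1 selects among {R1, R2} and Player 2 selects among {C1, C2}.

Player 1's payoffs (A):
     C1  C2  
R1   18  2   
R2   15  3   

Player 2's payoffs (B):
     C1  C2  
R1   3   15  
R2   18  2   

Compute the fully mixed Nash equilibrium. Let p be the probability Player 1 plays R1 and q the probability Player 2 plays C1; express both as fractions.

In a mixed NE each player is indifferent between their pure strategies, so the opponent's mix sets the indifference.
Player 2 indifferent between C1 and C2: p·3 + (1−p)·18 = p·15 + (1−p)·2 ⟹ 18 + (-15)p = 2 + 13p ⟹ p = 4/7.
Player 1 indifferent between R1 and R2: q·18 + (1−q)·2 = q·15 + (1−q)·3 ⟹ 2 + 16q = 3 + 12q ⟹ q = 1/4.

p = 4/7, q = 1/4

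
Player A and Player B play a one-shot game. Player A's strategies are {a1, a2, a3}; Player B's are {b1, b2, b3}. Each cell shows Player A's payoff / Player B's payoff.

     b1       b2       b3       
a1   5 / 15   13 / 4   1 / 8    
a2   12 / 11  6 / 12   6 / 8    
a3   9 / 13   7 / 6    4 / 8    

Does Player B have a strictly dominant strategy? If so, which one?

Check whether one of Player B's strategies beats all alternatives regardless of what the opponent does.
b1 is not dominant: against a2, b2 gives 12 > 11.
b2 is not dominant: against a1, b1 gives 15 > 4.
b3 is not dominant: against a1, b1 gives 15 > 8.
No single strategy is best against every opponent action.

None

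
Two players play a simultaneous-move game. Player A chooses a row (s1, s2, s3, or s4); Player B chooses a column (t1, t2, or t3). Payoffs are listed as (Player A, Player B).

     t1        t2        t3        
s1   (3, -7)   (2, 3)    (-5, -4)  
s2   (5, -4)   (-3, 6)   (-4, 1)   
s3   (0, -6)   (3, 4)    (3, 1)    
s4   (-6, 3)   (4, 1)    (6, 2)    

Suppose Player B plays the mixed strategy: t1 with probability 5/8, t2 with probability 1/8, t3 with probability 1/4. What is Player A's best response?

Compute Player A's expected payoff from each pure strategy against the given mix.
s1: (5/8)·3 + (1/8)·2 + (1/4)·(-5) = 7/8
s2: (5/8)·5 + (1/8)·(-3) + (1/4)·(-4) = 7/4
s3: (5/8)·0 + (1/8)·3 + (1/4)·3 = 9/8
s4: (5/8)·(-6) + (1/8)·4 + (1/4)·6 = -7/4
Highest expected payoff is 7/4, from s2.

s2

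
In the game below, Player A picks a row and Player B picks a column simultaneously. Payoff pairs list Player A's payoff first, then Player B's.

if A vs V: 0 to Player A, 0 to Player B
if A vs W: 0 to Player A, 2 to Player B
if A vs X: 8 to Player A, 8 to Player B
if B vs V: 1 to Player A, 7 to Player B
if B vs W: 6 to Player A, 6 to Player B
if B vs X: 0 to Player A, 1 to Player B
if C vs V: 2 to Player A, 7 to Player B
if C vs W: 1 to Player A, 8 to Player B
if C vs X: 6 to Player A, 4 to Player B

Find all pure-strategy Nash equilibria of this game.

Find each player's best response to every opponent strategy; NE are the intersections.
Player A's best responses — vs V: C (payoff 2); vs W: B (payoff 6); vs X: A (payoff 8).
Player B's best responses — vs A: X (payoff 8); vs B: V (payoff 7); vs C: W (payoff 8).
The only mutual best response is (A, X); neither player gains by switching there.

(A, X)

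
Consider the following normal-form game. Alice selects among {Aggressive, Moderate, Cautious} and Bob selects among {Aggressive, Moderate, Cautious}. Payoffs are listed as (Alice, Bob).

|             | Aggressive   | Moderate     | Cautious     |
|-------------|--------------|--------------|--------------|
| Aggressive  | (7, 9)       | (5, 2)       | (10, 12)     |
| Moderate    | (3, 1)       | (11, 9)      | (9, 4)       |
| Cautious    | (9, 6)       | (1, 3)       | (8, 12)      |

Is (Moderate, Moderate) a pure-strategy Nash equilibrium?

Holding Bob at Moderate: Alice gets 11 from Moderate, versus 5 from Aggressive, 1 from Cautious. No profitable deviation for Alice.
Holding Alice at Moderate: Bob gets 9 from Moderate, versus 1 from Aggressive, 4 from Cautious. No profitable deviation for Bob either.

Yes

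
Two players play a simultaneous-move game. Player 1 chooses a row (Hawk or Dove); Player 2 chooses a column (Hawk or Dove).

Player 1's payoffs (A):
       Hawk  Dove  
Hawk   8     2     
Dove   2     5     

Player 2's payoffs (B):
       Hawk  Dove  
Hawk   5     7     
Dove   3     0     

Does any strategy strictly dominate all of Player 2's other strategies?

None

Check whether one of Player 2's strategies beats all alternatives regardless of what the opponent does.
Hawk is not dominant: against Hawk, Dove gives 7 > 5.
Dove is not dominant: against Dove, Hawk gives 3 > 0.
No single strategy is best against every opponent action.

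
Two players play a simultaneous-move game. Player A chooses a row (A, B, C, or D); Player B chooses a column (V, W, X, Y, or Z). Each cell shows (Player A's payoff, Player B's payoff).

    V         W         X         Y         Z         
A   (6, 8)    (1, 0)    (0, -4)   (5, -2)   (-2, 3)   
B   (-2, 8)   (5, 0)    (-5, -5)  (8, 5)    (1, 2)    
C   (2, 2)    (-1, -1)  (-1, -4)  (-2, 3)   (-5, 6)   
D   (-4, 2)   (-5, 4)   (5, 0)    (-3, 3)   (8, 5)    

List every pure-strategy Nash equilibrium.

A profile is a Nash equilibrium when each player is best-responding to the other.
Player A's best responses — vs V: A (payoff 6); vs W: B (payoff 5); vs X: D (payoff 5); vs Y: B (payoff 8); vs Z: D (payoff 8).
Player B's best responses — vs A: V (payoff 8); vs B: V (payoff 8); vs C: Z (payoff 6); vs D: Z (payoff 5).
Mutual best responses occur at (A, V) and (D, Z); at each, neither player gains by switching.

(A, V) and (D, Z)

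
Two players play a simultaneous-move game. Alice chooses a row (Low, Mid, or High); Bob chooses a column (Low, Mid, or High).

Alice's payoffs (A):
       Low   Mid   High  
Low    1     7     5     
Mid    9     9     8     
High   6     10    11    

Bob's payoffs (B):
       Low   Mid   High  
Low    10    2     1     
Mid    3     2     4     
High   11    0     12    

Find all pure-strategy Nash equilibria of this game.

A profile is a Nash equilibrium when each player is best-responding to the other.
Alice's best responses — vs Low: Mid (payoff 9); vs Mid: High (payoff 10); vs High: High (payoff 11).
Bob's best responses — vs Low: Low (payoff 10); vs Mid: High (payoff 4); vs High: High (payoff 12).
The only mutual best response is (High, High); neither player gains by switching there.

(High, High)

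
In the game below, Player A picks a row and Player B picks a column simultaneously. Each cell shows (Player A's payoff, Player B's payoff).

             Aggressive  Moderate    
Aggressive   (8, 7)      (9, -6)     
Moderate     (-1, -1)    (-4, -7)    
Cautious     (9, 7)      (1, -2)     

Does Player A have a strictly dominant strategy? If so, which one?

Check whether one of Player A's strategies beats all alternatives regardless of what the opponent does.
Aggressive is not dominant: against Aggressive, Cautious gives 9 > 8.
Moderate is not dominant: against Aggressive, Aggressive gives 8 > -1.
Cautious is not dominant: against Moderate, Aggressive gives 9 > 1.
No single strategy is best against every opponent action.

No strictly dominant strategy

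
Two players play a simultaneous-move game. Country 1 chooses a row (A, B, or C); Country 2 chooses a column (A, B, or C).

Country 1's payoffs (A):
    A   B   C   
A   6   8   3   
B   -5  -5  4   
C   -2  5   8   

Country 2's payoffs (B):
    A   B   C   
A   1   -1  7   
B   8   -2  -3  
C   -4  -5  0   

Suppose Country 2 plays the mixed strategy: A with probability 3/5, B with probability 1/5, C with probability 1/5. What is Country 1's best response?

A

Compute Country 1's expected payoff from each pure strategy against the given mix.
A: (3/5)·6 + (1/5)·8 + (1/5)·3 = 29/5
B: (3/5)·(-5) + (1/5)·(-5) + (1/5)·4 = -16/5
C: (3/5)·(-2) + (1/5)·5 + (1/5)·8 = 7/5
Highest expected payoff is 29/5, from A.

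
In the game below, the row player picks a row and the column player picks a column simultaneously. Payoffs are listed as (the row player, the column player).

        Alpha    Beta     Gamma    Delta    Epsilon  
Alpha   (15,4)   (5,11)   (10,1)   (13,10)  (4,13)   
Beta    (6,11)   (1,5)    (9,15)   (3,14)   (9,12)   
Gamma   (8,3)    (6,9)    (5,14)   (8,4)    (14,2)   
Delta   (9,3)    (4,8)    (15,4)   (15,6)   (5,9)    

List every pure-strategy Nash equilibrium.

A profile is a Nash equilibrium when each player is best-responding to the other.
The row player's best responses — vs Alpha: Alpha (payoff 15); vs Beta: Gamma (payoff 6); vs Gamma: Delta (payoff 15); vs Delta: Delta (payoff 15); vs Epsilon: Gamma (payoff 14).
The column player's best responses — vs Alpha: Epsilon (payoff 13); vs Beta: Gamma (payoff 15); vs Gamma: Gamma (payoff 14); vs Delta: Epsilon (payoff 9).
No cell has both players best-responding. For instance, the row player's best reply to Epsilon is Gamma, but against Gamma the column player prefers Gamma over Epsilon.

No pure-strategy Nash equilibrium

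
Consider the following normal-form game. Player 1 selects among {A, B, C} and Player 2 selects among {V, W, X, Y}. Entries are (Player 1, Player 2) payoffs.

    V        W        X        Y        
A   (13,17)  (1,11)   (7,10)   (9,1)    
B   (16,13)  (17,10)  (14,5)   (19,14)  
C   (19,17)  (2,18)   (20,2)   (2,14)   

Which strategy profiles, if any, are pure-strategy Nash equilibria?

A profile is a Nash equilibrium when each player is best-responding to the other.
Player 1's best responses — vs V: C (payoff 19); vs W: B (payoff 17); vs X: C (payoff 20); vs Y: B (payoff 19).
Player 2's best responses — vs A: V (payoff 17); vs B: Y (payoff 14); vs C: W (payoff 18).
The only mutual best response is (B, Y); neither player gains by switching there.

(B, Y)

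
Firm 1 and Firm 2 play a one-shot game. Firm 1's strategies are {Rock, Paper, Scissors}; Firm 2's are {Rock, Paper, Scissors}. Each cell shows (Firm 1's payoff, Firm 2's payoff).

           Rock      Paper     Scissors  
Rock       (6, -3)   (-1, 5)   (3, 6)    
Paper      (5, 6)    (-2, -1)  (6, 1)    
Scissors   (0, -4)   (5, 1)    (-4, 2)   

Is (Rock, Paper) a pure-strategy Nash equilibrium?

Holding Firm 2 at Paper: Firm 1 gets -1 from Rock but could get 5 by switching to Scissors. Firm 1 has a profitable deviation.

No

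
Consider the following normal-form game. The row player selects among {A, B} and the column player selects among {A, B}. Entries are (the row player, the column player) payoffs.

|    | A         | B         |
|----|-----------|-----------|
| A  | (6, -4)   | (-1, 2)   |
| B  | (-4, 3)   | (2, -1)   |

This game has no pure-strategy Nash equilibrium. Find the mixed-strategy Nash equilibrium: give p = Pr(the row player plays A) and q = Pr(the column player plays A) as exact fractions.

p = 2/5, q = 3/13

In a mixed NE each player is indifferent between their pure strategies, so the opponent's mix sets the indifference.
The column player indifferent between A and B: p·(-4) + (1−p)·3 = p·2 + (1−p)·(-1) ⟹ 3 + (-7)p = (-1) + 3p ⟹ p = 2/5.
The row player indifferent between A and B: q·6 + (1−q)·(-1) = q·(-4) + (1−q)·2 ⟹ (-1) + 7q = 2 + (-6)q ⟹ q = 3/13.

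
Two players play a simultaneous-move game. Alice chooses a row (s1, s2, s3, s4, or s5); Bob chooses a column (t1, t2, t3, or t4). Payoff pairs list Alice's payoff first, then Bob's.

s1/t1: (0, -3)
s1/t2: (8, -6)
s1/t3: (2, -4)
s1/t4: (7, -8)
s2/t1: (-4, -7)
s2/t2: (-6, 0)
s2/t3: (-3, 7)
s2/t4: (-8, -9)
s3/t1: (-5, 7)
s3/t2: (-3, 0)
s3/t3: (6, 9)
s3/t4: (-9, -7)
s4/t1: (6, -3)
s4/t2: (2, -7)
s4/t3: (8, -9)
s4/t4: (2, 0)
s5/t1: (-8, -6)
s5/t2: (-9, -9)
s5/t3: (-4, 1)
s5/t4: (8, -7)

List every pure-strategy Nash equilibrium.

Find each player's best response to every opponent strategy; NE are the intersections.
Alice's best responses — vs t1: s4 (payoff 6); vs t2: s1 (payoff 8); vs t3: s4 (payoff 8); vs t4: s5 (payoff 8).
Bob's best responses — vs s1: t1 (payoff -3); vs s2: t3 (payoff 7); vs s3: t3 (payoff 9); vs s4: t4 (payoff 0); vs s5: t3 (payoff 1).
No cell has both players best-responding. For instance, Alice's best reply to t4 is s5, but against s5 Bob prefers t3 over t4.

No pure-strategy Nash equilibrium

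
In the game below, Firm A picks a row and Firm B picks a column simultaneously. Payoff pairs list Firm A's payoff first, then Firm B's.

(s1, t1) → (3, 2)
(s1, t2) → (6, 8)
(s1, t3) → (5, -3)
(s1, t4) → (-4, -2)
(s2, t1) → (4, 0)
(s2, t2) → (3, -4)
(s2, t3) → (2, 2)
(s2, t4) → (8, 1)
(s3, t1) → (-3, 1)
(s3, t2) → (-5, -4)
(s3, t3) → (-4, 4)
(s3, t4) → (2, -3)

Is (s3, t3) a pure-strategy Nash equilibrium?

Holding Firm B at t3: Firm A gets -4 from s3 but could get 5 by switching to s1. Firm A has a profitable deviation.

No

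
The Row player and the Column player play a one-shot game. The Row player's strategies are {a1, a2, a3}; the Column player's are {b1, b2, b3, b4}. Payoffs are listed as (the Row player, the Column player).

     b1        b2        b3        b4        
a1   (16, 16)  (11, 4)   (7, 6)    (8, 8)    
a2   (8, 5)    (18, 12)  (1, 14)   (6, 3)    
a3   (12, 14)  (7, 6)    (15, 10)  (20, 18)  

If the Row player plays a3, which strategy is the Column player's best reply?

With the Row player fixed at a3, the Column player's payoffs are: b1 → 14, b2 → 6, b3 → 10, b4 → 18.
The maximum is 18, achieved by b4.

b4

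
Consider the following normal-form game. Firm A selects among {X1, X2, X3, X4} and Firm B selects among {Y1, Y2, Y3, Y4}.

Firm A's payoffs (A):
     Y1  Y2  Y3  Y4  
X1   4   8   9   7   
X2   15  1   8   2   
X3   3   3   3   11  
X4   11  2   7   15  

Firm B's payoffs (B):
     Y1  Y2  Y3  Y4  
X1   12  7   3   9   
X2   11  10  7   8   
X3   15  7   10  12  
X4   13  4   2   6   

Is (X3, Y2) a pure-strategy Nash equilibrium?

Holding Firm B at Y2: Firm A gets 3 from X3 but could get 8 by switching to X1. Firm A has a profitable deviation.

No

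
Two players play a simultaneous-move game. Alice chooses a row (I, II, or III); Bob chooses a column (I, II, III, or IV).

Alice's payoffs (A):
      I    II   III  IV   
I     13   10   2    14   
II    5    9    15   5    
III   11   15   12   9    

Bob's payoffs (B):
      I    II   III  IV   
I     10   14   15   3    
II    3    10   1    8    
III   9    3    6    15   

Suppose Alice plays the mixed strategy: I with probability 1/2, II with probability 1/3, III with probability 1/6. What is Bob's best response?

Bob's best reply maximizes expected payoff against the mix.
I: (1/2)·10 + (1/3)·3 + (1/6)·9 = 15/2
II: (1/2)·14 + (1/3)·10 + (1/6)·3 = 65/6
III: (1/2)·15 + (1/3)·1 + (1/6)·6 = 53/6
IV: (1/2)·3 + (1/3)·8 + (1/6)·15 = 20/3
Highest expected payoff is 65/6, from II.

II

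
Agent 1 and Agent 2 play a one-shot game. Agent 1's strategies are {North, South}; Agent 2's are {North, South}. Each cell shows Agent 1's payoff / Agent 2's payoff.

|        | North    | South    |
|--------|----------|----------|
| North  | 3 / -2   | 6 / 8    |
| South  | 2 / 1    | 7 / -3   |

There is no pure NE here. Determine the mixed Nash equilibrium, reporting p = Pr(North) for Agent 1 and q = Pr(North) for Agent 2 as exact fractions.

p = 2/7, q = 1/2

In a mixed NE each player is indifferent between their pure strategies, so the opponent's mix sets the indifference.
Agent 2 indifferent between North and South: p·(-2) + (1−p)·1 = p·8 + (1−p)·(-3) ⟹ 1 + (-3)p = (-3) + 11p ⟹ p = 2/7.
Agent 1 indifferent between North and South: q·3 + (1−q)·6 = q·2 + (1−q)·7 ⟹ 6 + (-3)q = 7 + (-5)q ⟹ q = 1/2.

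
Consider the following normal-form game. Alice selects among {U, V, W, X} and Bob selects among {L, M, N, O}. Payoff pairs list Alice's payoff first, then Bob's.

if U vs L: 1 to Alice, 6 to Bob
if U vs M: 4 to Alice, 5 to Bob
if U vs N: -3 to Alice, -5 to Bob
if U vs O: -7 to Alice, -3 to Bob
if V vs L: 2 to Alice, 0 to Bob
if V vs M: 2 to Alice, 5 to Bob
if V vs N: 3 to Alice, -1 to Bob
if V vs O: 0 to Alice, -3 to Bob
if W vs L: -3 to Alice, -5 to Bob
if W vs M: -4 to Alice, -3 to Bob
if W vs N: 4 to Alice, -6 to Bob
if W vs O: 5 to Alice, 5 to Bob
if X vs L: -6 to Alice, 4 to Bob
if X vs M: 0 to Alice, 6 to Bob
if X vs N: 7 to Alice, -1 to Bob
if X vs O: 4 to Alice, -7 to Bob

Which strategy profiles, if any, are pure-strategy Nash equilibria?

(W, O)

Find each player's best response to every opponent strategy; NE are the intersections.
Alice's best responses — vs L: V (payoff 2); vs M: U (payoff 4); vs N: X (payoff 7); vs O: W (payoff 5).
Bob's best responses — vs U: L (payoff 6); vs V: M (payoff 5); vs W: O (payoff 5); vs X: M (payoff 6).
The only mutual best response is (W, O); neither player gains by switching there.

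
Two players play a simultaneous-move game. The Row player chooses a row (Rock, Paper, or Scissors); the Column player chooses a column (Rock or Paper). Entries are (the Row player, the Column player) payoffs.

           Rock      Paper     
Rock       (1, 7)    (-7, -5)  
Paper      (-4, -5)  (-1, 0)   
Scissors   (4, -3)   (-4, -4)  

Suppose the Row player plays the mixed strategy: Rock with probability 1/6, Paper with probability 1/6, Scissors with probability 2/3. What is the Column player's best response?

Compute the Column player's expected payoff from each pure strategy against the given mix.
Rock: (1/6)·7 + (1/6)·(-5) + (2/3)·(-3) = -5/3
Paper: (1/6)·(-5) + (1/6)·0 + (2/3)·(-4) = -7/2
Highest expected payoff is -5/3, from Rock.

Rock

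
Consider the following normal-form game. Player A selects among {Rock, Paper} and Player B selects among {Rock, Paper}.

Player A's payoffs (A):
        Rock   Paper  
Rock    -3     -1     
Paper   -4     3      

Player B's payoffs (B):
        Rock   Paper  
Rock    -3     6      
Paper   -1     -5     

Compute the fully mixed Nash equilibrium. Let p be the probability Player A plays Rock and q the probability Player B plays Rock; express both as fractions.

In a mixed NE each player is indifferent between their pure strategies, so the opponent's mix sets the indifference.
Player B indifferent between Rock and Paper: p·(-3) + (1−p)·(-1) = p·6 + (1−p)·(-5) ⟹ (-1) + (-2)p = (-5) + 11p ⟹ p = 4/13.
Player A indifferent between Rock and Paper: q·(-3) + (1−q)·(-1) = q·(-4) + (1−q)·3 ⟹ (-1) + (-2)q = 3 + (-7)q ⟹ q = 4/5.

p = 4/13, q = 4/5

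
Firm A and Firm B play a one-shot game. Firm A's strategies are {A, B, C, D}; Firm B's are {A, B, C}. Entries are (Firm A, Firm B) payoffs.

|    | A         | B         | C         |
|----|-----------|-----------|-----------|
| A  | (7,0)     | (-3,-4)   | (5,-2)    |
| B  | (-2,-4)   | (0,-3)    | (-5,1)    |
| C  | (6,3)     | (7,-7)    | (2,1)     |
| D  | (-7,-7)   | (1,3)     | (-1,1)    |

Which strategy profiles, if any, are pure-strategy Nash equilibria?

A profile is a Nash equilibrium when each player is best-responding to the other.
Firm A's best responses — vs A: A (payoff 7); vs B: C (payoff 7); vs C: A (payoff 5).
Firm B's best responses — vs A: A (payoff 0); vs B: C (payoff 1); vs C: A (payoff 3); vs D: B (payoff 3).
The only mutual best response is (A, A); neither player gains by switching there.

(A, A)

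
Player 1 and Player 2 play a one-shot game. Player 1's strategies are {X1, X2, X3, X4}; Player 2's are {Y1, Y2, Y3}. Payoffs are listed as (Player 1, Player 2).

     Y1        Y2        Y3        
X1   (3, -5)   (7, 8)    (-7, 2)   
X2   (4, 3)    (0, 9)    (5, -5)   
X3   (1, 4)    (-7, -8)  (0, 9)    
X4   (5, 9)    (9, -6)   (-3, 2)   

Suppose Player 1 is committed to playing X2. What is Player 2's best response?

With Player 1 fixed at X2, Player 2's payoffs are: Y1 → 3, Y2 → 9, Y3 → -5.
The maximum is 9, achieved by Y2.

Y2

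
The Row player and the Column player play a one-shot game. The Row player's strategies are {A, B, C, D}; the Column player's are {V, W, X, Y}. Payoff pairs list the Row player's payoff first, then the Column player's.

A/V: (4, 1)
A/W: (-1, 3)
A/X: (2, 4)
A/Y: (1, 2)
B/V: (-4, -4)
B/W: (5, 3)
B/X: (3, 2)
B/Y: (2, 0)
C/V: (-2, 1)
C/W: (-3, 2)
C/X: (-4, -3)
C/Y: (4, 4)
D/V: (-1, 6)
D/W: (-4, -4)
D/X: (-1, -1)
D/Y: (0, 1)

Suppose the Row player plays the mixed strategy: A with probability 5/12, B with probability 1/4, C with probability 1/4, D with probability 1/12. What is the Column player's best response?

W

The Column player's best reply maximizes expected payoff against the mix.
V: (5/12)·1 + (1/4)·(-4) + (1/4)·1 + (1/12)·6 = 1/6
W: (5/12)·3 + (1/4)·3 + (1/4)·2 + (1/12)·(-4) = 13/6
X: (5/12)·4 + (1/4)·2 + (1/4)·(-3) + (1/12)·(-1) = 4/3
Y: (5/12)·2 + (1/4)·0 + (1/4)·4 + (1/12)·1 = 23/12
Highest expected payoff is 13/6, from W.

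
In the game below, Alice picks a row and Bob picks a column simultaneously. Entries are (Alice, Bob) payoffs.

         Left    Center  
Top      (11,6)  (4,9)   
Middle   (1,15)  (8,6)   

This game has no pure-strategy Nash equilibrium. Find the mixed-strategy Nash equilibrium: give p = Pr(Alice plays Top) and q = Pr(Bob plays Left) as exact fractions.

Each player's mixing probability is pinned down by making the *other* player indifferent.
Bob indifferent between Left and Center: p·6 + (1−p)·15 = p·9 + (1−p)·6 ⟹ 15 + (-9)p = 6 + 3p ⟹ p = 3/4.
Alice indifferent between Top and Middle: q·11 + (1−q)·4 = q·1 + (1−q)·8 ⟹ 4 + 7q = 8 + (-7)q ⟹ q = 2/7.

p = 3/4, q = 2/7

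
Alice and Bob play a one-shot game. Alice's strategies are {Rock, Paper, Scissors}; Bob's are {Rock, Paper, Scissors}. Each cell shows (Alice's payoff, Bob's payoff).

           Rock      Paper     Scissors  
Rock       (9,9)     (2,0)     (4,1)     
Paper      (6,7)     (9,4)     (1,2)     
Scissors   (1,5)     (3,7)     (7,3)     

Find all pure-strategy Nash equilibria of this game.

(Rock, Rock)

Find each player's best response to every opponent strategy; NE are the intersections.
Alice's best responses — vs Rock: Rock (payoff 9); vs Paper: Paper (payoff 9); vs Scissors: Scissors (payoff 7).
Bob's best responses — vs Rock: Rock (payoff 9); vs Paper: Rock (payoff 7); vs Scissors: Paper (payoff 7).
The only mutual best response is (Rock, Rock); neither player gains by switching there.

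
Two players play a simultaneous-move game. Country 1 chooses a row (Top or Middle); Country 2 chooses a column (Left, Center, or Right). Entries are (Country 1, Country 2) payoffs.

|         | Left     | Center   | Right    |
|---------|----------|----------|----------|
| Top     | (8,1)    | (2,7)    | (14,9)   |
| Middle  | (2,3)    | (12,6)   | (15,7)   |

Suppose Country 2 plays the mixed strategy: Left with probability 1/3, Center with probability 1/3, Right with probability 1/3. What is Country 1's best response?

Middle

Country 1's best reply maximizes expected payoff against the mix.
Top: (1/3)·8 + (1/3)·2 + (1/3)·14 = 8
Middle: (1/3)·2 + (1/3)·12 + (1/3)·15 = 29/3
Highest expected payoff is 29/3, from Middle.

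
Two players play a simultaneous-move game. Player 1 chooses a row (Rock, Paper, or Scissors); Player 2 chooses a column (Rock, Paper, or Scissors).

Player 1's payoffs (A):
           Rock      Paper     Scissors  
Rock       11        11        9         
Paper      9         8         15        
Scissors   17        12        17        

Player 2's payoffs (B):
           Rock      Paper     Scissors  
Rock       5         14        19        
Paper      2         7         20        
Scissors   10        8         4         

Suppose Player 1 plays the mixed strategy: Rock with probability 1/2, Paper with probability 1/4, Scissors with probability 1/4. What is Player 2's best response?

Player 2's best reply maximizes expected payoff against the mix.
Rock: (1/2)·5 + (1/4)·2 + (1/4)·10 = 11/2
Paper: (1/2)·14 + (1/4)·7 + (1/4)·8 = 43/4
Scissors: (1/2)·19 + (1/4)·20 + (1/4)·4 = 31/2
Highest expected payoff is 31/2, from Scissors.

Scissors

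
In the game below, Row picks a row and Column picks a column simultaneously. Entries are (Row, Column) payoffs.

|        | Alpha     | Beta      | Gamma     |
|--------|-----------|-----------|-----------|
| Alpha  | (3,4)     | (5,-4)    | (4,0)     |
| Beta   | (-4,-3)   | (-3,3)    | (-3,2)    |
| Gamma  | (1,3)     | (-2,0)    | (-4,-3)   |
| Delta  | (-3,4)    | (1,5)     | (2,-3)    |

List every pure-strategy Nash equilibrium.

(Alpha, Alpha)

Find each player's best response to every opponent strategy; NE are the intersections.
Row's best responses — vs Alpha: Alpha (payoff 3); vs Beta: Alpha (payoff 5); vs Gamma: Alpha (payoff 4).
Column's best responses — vs Alpha: Alpha (payoff 4); vs Beta: Beta (payoff 3); vs Gamma: Alpha (payoff 3); vs Delta: Beta (payoff 5).
The only mutual best response is (Alpha, Alpha); neither player gains by switching there.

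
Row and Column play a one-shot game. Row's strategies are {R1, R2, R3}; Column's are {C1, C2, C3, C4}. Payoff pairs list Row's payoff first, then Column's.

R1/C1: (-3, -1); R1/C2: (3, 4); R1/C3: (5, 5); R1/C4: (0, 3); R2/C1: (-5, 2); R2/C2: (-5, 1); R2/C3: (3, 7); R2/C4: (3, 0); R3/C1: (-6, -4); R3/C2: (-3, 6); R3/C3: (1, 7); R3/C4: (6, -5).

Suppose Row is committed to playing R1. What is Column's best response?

With Row fixed at R1, Column's payoffs are: C1 → -1, C2 → 4, C3 → 5, C4 → 3.
The maximum is 5, achieved by C3.

C3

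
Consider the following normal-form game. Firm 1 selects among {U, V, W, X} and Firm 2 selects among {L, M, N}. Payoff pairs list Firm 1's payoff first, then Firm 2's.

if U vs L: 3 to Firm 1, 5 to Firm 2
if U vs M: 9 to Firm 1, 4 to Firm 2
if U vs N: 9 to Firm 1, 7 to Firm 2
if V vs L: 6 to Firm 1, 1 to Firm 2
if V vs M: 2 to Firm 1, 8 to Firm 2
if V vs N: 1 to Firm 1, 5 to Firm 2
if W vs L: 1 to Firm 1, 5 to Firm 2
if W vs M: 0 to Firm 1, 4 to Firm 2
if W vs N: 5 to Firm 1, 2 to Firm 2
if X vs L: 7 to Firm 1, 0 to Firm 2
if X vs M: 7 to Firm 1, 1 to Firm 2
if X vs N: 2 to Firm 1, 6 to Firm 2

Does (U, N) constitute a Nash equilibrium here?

Yes

Holding Firm 2 at N: Firm 1 gets 9 from U, versus 1 from V, 5 from W, 2 from X. No profitable deviation for Firm 1.
Holding Firm 1 at U: Firm 2 gets 7 from N, versus 5 from L, 4 from M. No profitable deviation for Firm 2 either.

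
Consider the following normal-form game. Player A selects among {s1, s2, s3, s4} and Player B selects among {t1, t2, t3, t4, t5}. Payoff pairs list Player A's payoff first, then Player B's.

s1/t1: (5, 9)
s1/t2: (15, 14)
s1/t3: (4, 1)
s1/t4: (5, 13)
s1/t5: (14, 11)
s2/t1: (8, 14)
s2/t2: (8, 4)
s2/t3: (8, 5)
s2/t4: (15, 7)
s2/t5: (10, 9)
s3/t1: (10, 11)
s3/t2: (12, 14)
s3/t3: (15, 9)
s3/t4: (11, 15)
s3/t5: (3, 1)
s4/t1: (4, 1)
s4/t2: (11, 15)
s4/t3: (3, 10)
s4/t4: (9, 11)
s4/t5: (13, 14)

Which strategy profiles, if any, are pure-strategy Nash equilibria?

A profile is a Nash equilibrium when each player is best-responding to the other.
Player A's best responses — vs t1: s3 (payoff 10); vs t2: s1 (payoff 15); vs t3: s3 (payoff 15); vs t4: s2 (payoff 15); vs t5: s1 (payoff 14).
Player B's best responses — vs s1: t2 (payoff 14); vs s2: t1 (payoff 14); vs s3: t4 (payoff 15); vs s4: t2 (payoff 15).
The only mutual best response is (s1, t2); neither player gains by switching there.

(s1, t2)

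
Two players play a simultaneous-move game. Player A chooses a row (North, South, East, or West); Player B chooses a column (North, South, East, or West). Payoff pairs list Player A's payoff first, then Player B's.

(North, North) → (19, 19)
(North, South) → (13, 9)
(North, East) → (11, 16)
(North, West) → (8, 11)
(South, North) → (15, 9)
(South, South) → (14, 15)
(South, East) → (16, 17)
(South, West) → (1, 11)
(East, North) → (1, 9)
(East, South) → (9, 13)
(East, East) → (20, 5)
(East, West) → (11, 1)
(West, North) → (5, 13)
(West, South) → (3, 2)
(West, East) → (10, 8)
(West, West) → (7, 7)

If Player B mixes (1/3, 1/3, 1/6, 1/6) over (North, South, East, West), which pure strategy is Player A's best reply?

North

Compute Player A's expected payoff from each pure strategy against the given mix.
North: (1/3)·19 + (1/3)·13 + (1/6)·11 + (1/6)·8 = 83/6
South: (1/3)·15 + (1/3)·14 + (1/6)·16 + (1/6)·1 = 25/2
East: (1/3)·1 + (1/3)·9 + (1/6)·20 + (1/6)·11 = 17/2
West: (1/3)·5 + (1/3)·3 + (1/6)·10 + (1/6)·7 = 11/2
Highest expected payoff is 83/6, from North.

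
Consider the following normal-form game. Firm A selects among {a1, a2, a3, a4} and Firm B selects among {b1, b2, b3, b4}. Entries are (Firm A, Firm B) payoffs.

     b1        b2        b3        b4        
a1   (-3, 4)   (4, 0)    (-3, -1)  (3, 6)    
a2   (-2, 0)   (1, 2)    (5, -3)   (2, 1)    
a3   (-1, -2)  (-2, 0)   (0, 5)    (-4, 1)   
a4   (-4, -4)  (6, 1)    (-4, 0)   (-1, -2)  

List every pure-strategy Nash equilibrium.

(a1, b4) and (a4, b2)

Check mutual best responses: a cell is a NE iff neither player can gain by unilaterally deviating.
Firm A's best responses — vs b1: a3 (payoff -1); vs b2: a4 (payoff 6); vs b3: a2 (payoff 5); vs b4: a1 (payoff 3).
Firm B's best responses — vs a1: b4 (payoff 6); vs a2: b2 (payoff 2); vs a3: b3 (payoff 5); vs a4: b2 (payoff 1).
Mutual best responses occur at (a1, b4) and (a4, b2); at each, neither player gains by switching.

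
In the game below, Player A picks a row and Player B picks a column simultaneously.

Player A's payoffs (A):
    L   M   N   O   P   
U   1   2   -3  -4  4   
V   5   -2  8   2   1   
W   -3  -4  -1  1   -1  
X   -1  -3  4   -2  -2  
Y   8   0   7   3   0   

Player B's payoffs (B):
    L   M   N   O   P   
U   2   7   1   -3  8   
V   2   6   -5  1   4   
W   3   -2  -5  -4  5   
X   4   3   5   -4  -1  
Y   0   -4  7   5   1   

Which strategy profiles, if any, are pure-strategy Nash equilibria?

Find each player's best response to every opponent strategy; NE are the intersections.
Player A's best responses — vs L: Y (payoff 8); vs M: U (payoff 2); vs N: V (payoff 8); vs O: Y (payoff 3); vs P: U (payoff 4).
Player B's best responses — vs U: P (payoff 8); vs V: M (payoff 6); vs W: P (payoff 5); vs X: N (payoff 5); vs Y: N (payoff 7).
The only mutual best response is (U, P); neither player gains by switching there.

(U, P)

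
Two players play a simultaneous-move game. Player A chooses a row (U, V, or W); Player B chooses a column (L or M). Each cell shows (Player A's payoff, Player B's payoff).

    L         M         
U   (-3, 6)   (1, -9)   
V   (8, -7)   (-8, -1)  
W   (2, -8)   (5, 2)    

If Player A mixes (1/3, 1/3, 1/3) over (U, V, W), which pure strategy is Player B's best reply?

M

Player B's best reply maximizes expected payoff against the mix.
L: (1/3)·6 + (1/3)·(-7) + (1/3)·(-8) = -3
M: (1/3)·(-9) + (1/3)·(-1) + (1/3)·2 = -8/3
Highest expected payoff is -8/3, from M.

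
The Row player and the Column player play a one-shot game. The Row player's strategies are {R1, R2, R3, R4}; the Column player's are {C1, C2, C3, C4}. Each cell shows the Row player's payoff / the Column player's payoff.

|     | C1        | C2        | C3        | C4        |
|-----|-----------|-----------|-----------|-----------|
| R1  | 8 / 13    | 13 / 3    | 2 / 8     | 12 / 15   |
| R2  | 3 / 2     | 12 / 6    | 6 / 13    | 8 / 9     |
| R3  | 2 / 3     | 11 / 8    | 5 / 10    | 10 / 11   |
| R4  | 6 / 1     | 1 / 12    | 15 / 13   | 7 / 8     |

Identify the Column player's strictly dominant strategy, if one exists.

Check whether one of the Column player's strategies beats all alternatives regardless of what the opponent does.
C1 is not dominant: against R1, C4 gives 15 > 13.
C2 is not dominant: against R1, C1 gives 13 > 3.
C3 is not dominant: against R1, C1 gives 13 > 8.
C4 is not dominant: against R2, C3 gives 13 > 9.
No single strategy is best against every opponent action.

No strictly dominant strategy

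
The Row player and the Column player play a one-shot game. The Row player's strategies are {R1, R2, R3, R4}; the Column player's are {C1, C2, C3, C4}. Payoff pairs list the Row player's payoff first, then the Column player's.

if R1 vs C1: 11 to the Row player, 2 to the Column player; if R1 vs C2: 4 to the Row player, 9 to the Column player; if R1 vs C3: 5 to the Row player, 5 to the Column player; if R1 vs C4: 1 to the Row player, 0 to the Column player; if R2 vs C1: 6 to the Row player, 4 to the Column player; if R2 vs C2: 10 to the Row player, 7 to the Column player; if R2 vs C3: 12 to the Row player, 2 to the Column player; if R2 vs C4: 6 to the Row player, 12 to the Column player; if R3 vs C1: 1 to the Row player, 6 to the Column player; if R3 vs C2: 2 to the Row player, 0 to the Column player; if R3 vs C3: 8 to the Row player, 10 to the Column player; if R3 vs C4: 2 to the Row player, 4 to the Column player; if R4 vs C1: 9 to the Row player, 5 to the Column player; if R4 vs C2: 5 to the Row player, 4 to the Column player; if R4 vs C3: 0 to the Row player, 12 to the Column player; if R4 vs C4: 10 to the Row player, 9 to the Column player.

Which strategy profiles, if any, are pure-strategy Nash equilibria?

Find each player's best response to every opponent strategy; NE are the intersections.
The Row player's best responses — vs C1: R1 (payoff 11); vs C2: R2 (payoff 10); vs C3: R2 (payoff 12); vs C4: R4 (payoff 10).
The Column player's best responses — vs R1: C2 (payoff 9); vs R2: C4 (payoff 12); vs R3: C3 (payoff 10); vs R4: C3 (payoff 12).
No cell has both players best-responding. For instance, the Row player's best reply to C2 is R2, but against R2 the Column player prefers C4 over C2.

There is no pure-strategy Nash equilibrium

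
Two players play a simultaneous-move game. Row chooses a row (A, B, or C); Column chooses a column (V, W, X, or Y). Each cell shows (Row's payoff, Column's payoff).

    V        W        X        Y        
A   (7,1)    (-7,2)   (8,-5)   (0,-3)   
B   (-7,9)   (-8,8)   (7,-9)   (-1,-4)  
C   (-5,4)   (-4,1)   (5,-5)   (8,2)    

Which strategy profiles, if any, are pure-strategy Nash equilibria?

No pure-strategy Nash equilibrium

Check mutual best responses: a cell is a NE iff neither player can gain by unilaterally deviating.
Row's best responses — vs V: A (payoff 7); vs W: C (payoff -4); vs X: A (payoff 8); vs Y: C (payoff 8).
Column's best responses — vs A: W (payoff 2); vs B: V (payoff 9); vs C: V (payoff 4).
No cell has both players best-responding. For instance, Row's best reply to Y is C, but against C Column prefers V over Y.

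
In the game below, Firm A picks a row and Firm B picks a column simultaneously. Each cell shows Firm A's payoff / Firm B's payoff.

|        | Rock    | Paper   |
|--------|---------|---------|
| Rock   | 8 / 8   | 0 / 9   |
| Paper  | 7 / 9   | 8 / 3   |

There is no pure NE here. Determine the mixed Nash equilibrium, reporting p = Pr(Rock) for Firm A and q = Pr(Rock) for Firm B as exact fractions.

Each player's mixing probability is pinned down by making the *other* player indifferent.
Firm B indifferent between Rock and Paper: p·8 + (1−p)·9 = p·9 + (1−p)·3 ⟹ 9 + (-1)p = 3 + 6p ⟹ p = 6/7.
Firm A indifferent between Rock and Paper: q·8 + (1−q)·0 = q·7 + (1−q)·8 ⟹ 0 + 8q = 8 + (-1)q ⟹ q = 8/9.

p = 6/7, q = 8/9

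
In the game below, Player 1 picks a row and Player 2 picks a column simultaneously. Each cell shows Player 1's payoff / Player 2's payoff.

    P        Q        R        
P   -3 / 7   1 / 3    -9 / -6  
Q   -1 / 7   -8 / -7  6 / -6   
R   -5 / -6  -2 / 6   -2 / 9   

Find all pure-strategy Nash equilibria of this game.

(Q, P)

Find each player's best response to every opponent strategy; NE are the intersections.
Player 1's best responses — vs P: Q (payoff -1); vs Q: P (payoff 1); vs R: Q (payoff 6).
Player 2's best responses — vs P: P (payoff 7); vs Q: P (payoff 7); vs R: R (payoff 9).
The only mutual best response is (Q, P); neither player gains by switching there.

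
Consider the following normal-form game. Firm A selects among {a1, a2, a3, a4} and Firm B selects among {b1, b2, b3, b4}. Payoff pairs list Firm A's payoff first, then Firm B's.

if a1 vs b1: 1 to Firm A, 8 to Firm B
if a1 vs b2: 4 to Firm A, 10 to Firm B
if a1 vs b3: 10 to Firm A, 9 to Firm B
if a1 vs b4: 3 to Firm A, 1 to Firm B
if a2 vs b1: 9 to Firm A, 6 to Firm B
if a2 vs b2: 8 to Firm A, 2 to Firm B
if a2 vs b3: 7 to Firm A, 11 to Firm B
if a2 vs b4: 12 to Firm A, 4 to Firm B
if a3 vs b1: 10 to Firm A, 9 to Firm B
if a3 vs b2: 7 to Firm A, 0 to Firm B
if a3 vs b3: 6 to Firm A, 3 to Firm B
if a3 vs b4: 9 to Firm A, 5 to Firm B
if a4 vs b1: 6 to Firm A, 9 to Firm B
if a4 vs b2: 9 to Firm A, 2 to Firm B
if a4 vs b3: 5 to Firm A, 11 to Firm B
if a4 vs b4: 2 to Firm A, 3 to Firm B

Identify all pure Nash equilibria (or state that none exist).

A profile is a Nash equilibrium when each player is best-responding to the other.
Firm A's best responses — vs b1: a3 (payoff 10); vs b2: a4 (payoff 9); vs b3: a1 (payoff 10); vs b4: a2 (payoff 12).
Firm B's best responses — vs a1: b2 (payoff 10); vs a2: b3 (payoff 11); vs a3: b1 (payoff 9); vs a4: b3 (payoff 11).
The only mutual best response is (a3, b1); neither player gains by switching there.

(a3, b1)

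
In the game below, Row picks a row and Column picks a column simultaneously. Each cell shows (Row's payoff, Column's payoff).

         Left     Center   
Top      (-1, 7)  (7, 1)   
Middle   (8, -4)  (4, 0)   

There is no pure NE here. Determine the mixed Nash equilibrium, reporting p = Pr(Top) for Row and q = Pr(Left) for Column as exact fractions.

In a mixed NE each player is indifferent between their pure strategies, so the opponent's mix sets the indifference.
Column indifferent between Left and Center: p·7 + (1−p)·(-4) = p·1 + (1−p)·0 ⟹ (-4) + 11p = 0 + 1p ⟹ p = 2/5.
Row indifferent between Top and Middle: q·(-1) + (1−q)·7 = q·8 + (1−q)·4 ⟹ 7 + (-8)q = 4 + 4q ⟹ q = 1/4.

p = 2/5, q = 1/4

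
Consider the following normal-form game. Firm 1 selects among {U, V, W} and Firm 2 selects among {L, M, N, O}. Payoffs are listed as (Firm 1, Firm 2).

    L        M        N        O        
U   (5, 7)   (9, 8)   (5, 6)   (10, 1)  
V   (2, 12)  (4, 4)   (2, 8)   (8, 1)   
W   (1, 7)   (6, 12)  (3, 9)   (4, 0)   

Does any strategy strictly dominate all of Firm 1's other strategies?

Check whether one of Firm 1's strategies beats all alternatives regardless of what the opponent does.
U strictly dominates: vs L: 5 > each of {2, 1}; vs M: 9 > each of {4, 6}; vs N: 5 > each of {2, 3}; vs O: 10 > each of {8, 4}.

U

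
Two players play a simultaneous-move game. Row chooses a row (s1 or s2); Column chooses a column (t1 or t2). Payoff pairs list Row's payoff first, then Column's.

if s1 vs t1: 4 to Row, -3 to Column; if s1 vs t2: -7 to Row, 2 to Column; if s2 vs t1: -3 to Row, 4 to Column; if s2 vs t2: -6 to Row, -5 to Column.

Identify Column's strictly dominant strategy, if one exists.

A strategy is strictly dominant if it gives Column a strictly higher payoff than every other strategy, against every choice by the opponent.
t1 is not dominant: against s1, t2 gives 2 > -3.
t2 is not dominant: against s2, t1 gives 4 > -5.
No single strategy is best against every opponent action.

None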